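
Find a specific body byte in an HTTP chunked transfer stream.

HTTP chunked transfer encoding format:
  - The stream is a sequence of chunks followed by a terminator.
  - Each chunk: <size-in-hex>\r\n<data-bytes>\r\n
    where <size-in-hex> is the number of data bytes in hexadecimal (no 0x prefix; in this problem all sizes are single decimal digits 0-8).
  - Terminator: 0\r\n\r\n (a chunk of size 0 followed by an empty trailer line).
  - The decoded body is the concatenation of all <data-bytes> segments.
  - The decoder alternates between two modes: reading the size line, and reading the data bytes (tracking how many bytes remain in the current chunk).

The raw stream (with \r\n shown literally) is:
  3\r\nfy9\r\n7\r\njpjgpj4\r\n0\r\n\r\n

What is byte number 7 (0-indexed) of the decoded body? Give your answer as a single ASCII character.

Answer: p

Derivation:
Chunk 1: stream[0..1]='3' size=0x3=3, data at stream[3..6]='fy9' -> body[0..3], body so far='fy9'
Chunk 2: stream[8..9]='7' size=0x7=7, data at stream[11..18]='jpjgpj4' -> body[3..10], body so far='fy9jpjgpj4'
Chunk 3: stream[20..21]='0' size=0 (terminator). Final body='fy9jpjgpj4' (10 bytes)
Body byte 7 = 'p'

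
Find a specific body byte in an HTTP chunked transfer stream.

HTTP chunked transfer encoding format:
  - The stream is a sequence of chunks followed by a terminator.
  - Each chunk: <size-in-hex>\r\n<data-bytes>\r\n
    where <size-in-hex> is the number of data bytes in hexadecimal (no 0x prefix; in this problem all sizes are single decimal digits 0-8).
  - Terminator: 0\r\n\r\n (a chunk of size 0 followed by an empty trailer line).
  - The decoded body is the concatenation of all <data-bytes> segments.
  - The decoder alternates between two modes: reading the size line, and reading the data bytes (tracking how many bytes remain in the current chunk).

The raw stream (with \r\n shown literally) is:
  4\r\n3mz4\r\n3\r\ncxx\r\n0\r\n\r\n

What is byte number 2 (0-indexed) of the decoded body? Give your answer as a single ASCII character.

Answer: z

Derivation:
Chunk 1: stream[0..1]='4' size=0x4=4, data at stream[3..7]='3mz4' -> body[0..4], body so far='3mz4'
Chunk 2: stream[9..10]='3' size=0x3=3, data at stream[12..15]='cxx' -> body[4..7], body so far='3mz4cxx'
Chunk 3: stream[17..18]='0' size=0 (terminator). Final body='3mz4cxx' (7 bytes)
Body byte 2 = 'z'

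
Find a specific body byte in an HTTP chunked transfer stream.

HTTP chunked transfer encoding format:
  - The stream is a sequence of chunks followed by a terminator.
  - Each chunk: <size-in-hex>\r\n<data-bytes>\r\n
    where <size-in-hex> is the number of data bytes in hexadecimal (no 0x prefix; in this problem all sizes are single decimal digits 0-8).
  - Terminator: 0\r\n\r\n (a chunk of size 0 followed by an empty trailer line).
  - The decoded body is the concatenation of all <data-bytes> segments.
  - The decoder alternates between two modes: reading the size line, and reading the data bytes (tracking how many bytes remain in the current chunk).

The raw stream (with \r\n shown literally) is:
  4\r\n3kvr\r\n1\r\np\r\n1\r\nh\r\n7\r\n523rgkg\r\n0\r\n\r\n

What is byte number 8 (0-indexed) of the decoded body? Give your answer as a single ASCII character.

Chunk 1: stream[0..1]='4' size=0x4=4, data at stream[3..7]='3kvr' -> body[0..4], body so far='3kvr'
Chunk 2: stream[9..10]='1' size=0x1=1, data at stream[12..13]='p' -> body[4..5], body so far='3kvrp'
Chunk 3: stream[15..16]='1' size=0x1=1, data at stream[18..19]='h' -> body[5..6], body so far='3kvrph'
Chunk 4: stream[21..22]='7' size=0x7=7, data at stream[24..31]='523rgkg' -> body[6..13], body so far='3kvrph523rgkg'
Chunk 5: stream[33..34]='0' size=0 (terminator). Final body='3kvrph523rgkg' (13 bytes)
Body byte 8 = '3'

Answer: 3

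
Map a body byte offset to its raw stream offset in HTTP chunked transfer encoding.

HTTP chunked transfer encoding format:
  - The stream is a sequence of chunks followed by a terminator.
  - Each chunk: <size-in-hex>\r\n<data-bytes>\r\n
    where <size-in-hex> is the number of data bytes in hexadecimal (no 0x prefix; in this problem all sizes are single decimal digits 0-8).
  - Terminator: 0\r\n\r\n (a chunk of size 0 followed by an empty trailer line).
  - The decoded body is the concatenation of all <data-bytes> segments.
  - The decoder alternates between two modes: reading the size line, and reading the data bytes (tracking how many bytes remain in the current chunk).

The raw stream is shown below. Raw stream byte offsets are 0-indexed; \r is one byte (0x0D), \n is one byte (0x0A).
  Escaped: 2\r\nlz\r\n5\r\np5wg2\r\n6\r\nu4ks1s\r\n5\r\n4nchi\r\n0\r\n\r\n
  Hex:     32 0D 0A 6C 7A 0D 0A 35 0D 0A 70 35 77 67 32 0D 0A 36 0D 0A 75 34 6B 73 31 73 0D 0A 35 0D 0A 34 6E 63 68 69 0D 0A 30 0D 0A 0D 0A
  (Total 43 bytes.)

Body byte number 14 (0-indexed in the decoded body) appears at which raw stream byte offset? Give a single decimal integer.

Chunk 1: stream[0..1]='2' size=0x2=2, data at stream[3..5]='lz' -> body[0..2], body so far='lz'
Chunk 2: stream[7..8]='5' size=0x5=5, data at stream[10..15]='p5wg2' -> body[2..7], body so far='lzp5wg2'
Chunk 3: stream[17..18]='6' size=0x6=6, data at stream[20..26]='u4ks1s' -> body[7..13], body so far='lzp5wg2u4ks1s'
Chunk 4: stream[28..29]='5' size=0x5=5, data at stream[31..36]='4nchi' -> body[13..18], body so far='lzp5wg2u4ks1s4nchi'
Chunk 5: stream[38..39]='0' size=0 (terminator). Final body='lzp5wg2u4ks1s4nchi' (18 bytes)
Body byte 14 at stream offset 32

Answer: 32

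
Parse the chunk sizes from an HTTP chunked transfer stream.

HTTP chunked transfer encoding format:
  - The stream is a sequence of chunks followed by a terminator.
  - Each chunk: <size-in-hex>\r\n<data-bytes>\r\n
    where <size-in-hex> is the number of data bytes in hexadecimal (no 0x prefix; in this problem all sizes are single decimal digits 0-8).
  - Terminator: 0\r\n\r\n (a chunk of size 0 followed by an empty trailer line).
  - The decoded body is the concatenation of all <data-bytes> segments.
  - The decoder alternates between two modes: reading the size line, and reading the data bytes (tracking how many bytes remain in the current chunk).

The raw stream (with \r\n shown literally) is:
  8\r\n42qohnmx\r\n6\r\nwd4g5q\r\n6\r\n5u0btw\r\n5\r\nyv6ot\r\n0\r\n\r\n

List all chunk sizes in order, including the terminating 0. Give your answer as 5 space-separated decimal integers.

Chunk 1: stream[0..1]='8' size=0x8=8, data at stream[3..11]='42qohnmx' -> body[0..8], body so far='42qohnmx'
Chunk 2: stream[13..14]='6' size=0x6=6, data at stream[16..22]='wd4g5q' -> body[8..14], body so far='42qohnmxwd4g5q'
Chunk 3: stream[24..25]='6' size=0x6=6, data at stream[27..33]='5u0btw' -> body[14..20], body so far='42qohnmxwd4g5q5u0btw'
Chunk 4: stream[35..36]='5' size=0x5=5, data at stream[38..43]='yv6ot' -> body[20..25], body so far='42qohnmxwd4g5q5u0btwyv6ot'
Chunk 5: stream[45..46]='0' size=0 (terminator). Final body='42qohnmxwd4g5q5u0btwyv6ot' (25 bytes)

Answer: 8 6 6 5 0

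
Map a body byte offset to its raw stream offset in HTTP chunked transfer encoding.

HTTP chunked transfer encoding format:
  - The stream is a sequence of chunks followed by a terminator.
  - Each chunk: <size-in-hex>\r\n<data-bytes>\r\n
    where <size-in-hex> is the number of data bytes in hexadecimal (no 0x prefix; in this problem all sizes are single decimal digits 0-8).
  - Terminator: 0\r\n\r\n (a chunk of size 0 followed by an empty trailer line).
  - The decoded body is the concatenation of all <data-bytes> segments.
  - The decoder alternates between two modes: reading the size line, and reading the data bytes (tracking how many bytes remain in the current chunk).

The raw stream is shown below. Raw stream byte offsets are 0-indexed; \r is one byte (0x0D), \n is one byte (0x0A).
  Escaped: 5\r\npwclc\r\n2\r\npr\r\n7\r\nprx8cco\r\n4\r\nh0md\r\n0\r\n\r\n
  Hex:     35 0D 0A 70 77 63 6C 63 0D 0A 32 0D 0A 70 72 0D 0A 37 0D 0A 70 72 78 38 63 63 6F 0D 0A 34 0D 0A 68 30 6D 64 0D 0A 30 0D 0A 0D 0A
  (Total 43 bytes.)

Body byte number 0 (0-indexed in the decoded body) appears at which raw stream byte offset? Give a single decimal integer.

Answer: 3

Derivation:
Chunk 1: stream[0..1]='5' size=0x5=5, data at stream[3..8]='pwclc' -> body[0..5], body so far='pwclc'
Chunk 2: stream[10..11]='2' size=0x2=2, data at stream[13..15]='pr' -> body[5..7], body so far='pwclcpr'
Chunk 3: stream[17..18]='7' size=0x7=7, data at stream[20..27]='prx8cco' -> body[7..14], body so far='pwclcprprx8cco'
Chunk 4: stream[29..30]='4' size=0x4=4, data at stream[32..36]='h0md' -> body[14..18], body so far='pwclcprprx8ccoh0md'
Chunk 5: stream[38..39]='0' size=0 (terminator). Final body='pwclcprprx8ccoh0md' (18 bytes)
Body byte 0 at stream offset 3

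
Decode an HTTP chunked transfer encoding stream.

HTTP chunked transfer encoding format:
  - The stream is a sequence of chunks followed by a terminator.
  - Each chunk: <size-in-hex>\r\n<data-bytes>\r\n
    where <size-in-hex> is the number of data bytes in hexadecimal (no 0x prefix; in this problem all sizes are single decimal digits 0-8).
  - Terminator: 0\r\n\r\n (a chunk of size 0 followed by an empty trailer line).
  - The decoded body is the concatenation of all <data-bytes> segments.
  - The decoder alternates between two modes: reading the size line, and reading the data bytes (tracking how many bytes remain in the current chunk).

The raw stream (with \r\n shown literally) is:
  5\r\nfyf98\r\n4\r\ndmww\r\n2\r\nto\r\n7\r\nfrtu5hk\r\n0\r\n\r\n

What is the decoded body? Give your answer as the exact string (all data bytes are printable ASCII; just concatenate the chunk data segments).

Answer: fyf98dmwwtofrtu5hk

Derivation:
Chunk 1: stream[0..1]='5' size=0x5=5, data at stream[3..8]='fyf98' -> body[0..5], body so far='fyf98'
Chunk 2: stream[10..11]='4' size=0x4=4, data at stream[13..17]='dmww' -> body[5..9], body so far='fyf98dmww'
Chunk 3: stream[19..20]='2' size=0x2=2, data at stream[22..24]='to' -> body[9..11], body so far='fyf98dmwwto'
Chunk 4: stream[26..27]='7' size=0x7=7, data at stream[29..36]='frtu5hk' -> body[11..18], body so far='fyf98dmwwtofrtu5hk'
Chunk 5: stream[38..39]='0' size=0 (terminator). Final body='fyf98dmwwtofrtu5hk' (18 bytes)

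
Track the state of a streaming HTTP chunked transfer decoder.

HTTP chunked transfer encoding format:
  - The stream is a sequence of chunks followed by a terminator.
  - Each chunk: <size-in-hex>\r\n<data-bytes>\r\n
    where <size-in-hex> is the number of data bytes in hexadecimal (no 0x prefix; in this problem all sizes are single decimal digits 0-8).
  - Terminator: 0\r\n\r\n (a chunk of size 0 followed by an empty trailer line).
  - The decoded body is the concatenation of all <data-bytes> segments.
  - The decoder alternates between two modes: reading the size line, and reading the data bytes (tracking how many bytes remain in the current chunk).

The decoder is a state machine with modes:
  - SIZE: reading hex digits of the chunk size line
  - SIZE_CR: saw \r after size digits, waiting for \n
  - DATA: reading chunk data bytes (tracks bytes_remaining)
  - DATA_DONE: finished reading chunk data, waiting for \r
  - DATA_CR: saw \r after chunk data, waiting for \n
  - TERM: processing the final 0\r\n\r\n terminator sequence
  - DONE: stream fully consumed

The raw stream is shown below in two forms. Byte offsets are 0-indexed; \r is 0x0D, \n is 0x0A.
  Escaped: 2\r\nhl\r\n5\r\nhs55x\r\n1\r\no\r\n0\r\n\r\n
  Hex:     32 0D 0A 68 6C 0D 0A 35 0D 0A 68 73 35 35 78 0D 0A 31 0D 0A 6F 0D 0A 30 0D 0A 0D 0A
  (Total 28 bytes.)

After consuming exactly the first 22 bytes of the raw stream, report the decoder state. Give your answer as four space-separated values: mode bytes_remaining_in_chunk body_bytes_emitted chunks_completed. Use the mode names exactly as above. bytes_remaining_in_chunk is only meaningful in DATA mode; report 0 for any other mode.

Answer: DATA_CR 0 8 2

Derivation:
Byte 0 = '2': mode=SIZE remaining=0 emitted=0 chunks_done=0
Byte 1 = 0x0D: mode=SIZE_CR remaining=0 emitted=0 chunks_done=0
Byte 2 = 0x0A: mode=DATA remaining=2 emitted=0 chunks_done=0
Byte 3 = 'h': mode=DATA remaining=1 emitted=1 chunks_done=0
Byte 4 = 'l': mode=DATA_DONE remaining=0 emitted=2 chunks_done=0
Byte 5 = 0x0D: mode=DATA_CR remaining=0 emitted=2 chunks_done=0
Byte 6 = 0x0A: mode=SIZE remaining=0 emitted=2 chunks_done=1
Byte 7 = '5': mode=SIZE remaining=0 emitted=2 chunks_done=1
Byte 8 = 0x0D: mode=SIZE_CR remaining=0 emitted=2 chunks_done=1
Byte 9 = 0x0A: mode=DATA remaining=5 emitted=2 chunks_done=1
Byte 10 = 'h': mode=DATA remaining=4 emitted=3 chunks_done=1
Byte 11 = 's': mode=DATA remaining=3 emitted=4 chunks_done=1
Byte 12 = '5': mode=DATA remaining=2 emitted=5 chunks_done=1
Byte 13 = '5': mode=DATA remaining=1 emitted=6 chunks_done=1
Byte 14 = 'x': mode=DATA_DONE remaining=0 emitted=7 chunks_done=1
Byte 15 = 0x0D: mode=DATA_CR remaining=0 emitted=7 chunks_done=1
Byte 16 = 0x0A: mode=SIZE remaining=0 emitted=7 chunks_done=2
Byte 17 = '1': mode=SIZE remaining=0 emitted=7 chunks_done=2
Byte 18 = 0x0D: mode=SIZE_CR remaining=0 emitted=7 chunks_done=2
Byte 19 = 0x0A: mode=DATA remaining=1 emitted=7 chunks_done=2
Byte 20 = 'o': mode=DATA_DONE remaining=0 emitted=8 chunks_done=2
Byte 21 = 0x0D: mode=DATA_CR remaining=0 emitted=8 chunks_done=2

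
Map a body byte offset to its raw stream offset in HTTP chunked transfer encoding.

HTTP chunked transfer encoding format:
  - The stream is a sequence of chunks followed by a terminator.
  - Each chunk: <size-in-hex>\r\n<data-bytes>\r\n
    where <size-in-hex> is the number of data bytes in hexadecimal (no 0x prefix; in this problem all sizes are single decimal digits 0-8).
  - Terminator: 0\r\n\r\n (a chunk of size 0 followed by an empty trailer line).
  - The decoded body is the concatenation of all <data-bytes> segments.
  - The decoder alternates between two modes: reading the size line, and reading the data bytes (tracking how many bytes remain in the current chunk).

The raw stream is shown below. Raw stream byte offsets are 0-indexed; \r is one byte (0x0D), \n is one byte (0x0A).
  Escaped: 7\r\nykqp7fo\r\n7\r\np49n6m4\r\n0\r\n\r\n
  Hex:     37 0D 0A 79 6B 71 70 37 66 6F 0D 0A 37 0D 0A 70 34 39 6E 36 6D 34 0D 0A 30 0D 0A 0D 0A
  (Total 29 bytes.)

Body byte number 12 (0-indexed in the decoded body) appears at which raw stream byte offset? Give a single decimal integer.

Chunk 1: stream[0..1]='7' size=0x7=7, data at stream[3..10]='ykqp7fo' -> body[0..7], body so far='ykqp7fo'
Chunk 2: stream[12..13]='7' size=0x7=7, data at stream[15..22]='p49n6m4' -> body[7..14], body so far='ykqp7fop49n6m4'
Chunk 3: stream[24..25]='0' size=0 (terminator). Final body='ykqp7fop49n6m4' (14 bytes)
Body byte 12 at stream offset 20

Answer: 20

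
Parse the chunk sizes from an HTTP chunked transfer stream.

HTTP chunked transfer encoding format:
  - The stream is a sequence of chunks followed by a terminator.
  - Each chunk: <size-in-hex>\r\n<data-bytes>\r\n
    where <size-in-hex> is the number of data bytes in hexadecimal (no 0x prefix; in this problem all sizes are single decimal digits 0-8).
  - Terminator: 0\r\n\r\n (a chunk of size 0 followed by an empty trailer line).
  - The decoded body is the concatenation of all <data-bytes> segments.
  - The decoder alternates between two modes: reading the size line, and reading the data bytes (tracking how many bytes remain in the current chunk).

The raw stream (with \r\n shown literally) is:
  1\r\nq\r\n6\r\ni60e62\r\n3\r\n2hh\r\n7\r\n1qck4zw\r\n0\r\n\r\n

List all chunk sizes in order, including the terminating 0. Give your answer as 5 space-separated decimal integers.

Answer: 1 6 3 7 0

Derivation:
Chunk 1: stream[0..1]='1' size=0x1=1, data at stream[3..4]='q' -> body[0..1], body so far='q'
Chunk 2: stream[6..7]='6' size=0x6=6, data at stream[9..15]='i60e62' -> body[1..7], body so far='qi60e62'
Chunk 3: stream[17..18]='3' size=0x3=3, data at stream[20..23]='2hh' -> body[7..10], body so far='qi60e622hh'
Chunk 4: stream[25..26]='7' size=0x7=7, data at stream[28..35]='1qck4zw' -> body[10..17], body so far='qi60e622hh1qck4zw'
Chunk 5: stream[37..38]='0' size=0 (terminator). Final body='qi60e622hh1qck4zw' (17 bytes)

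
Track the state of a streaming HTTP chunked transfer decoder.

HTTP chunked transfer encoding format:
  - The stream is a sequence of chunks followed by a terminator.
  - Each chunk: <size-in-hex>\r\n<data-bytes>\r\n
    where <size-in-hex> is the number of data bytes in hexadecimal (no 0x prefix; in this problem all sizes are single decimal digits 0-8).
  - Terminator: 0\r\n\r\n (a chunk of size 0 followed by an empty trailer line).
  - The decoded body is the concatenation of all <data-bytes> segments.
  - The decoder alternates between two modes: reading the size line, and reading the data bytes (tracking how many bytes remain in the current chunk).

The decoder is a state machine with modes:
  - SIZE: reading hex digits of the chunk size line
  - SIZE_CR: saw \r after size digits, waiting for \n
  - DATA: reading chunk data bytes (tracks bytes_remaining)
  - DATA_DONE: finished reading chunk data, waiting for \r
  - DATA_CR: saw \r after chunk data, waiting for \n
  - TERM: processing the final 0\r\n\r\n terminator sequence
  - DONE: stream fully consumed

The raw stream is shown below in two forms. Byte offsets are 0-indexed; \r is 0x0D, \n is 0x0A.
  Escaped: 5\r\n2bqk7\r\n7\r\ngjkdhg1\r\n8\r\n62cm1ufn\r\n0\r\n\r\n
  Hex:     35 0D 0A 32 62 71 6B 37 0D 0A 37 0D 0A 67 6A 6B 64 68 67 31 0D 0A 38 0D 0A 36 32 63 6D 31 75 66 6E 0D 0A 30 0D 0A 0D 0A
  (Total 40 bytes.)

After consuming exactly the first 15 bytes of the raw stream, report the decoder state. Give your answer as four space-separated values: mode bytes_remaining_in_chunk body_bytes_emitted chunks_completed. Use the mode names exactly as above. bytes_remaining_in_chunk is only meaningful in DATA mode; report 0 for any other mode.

Answer: DATA 5 7 1

Derivation:
Byte 0 = '5': mode=SIZE remaining=0 emitted=0 chunks_done=0
Byte 1 = 0x0D: mode=SIZE_CR remaining=0 emitted=0 chunks_done=0
Byte 2 = 0x0A: mode=DATA remaining=5 emitted=0 chunks_done=0
Byte 3 = '2': mode=DATA remaining=4 emitted=1 chunks_done=0
Byte 4 = 'b': mode=DATA remaining=3 emitted=2 chunks_done=0
Byte 5 = 'q': mode=DATA remaining=2 emitted=3 chunks_done=0
Byte 6 = 'k': mode=DATA remaining=1 emitted=4 chunks_done=0
Byte 7 = '7': mode=DATA_DONE remaining=0 emitted=5 chunks_done=0
Byte 8 = 0x0D: mode=DATA_CR remaining=0 emitted=5 chunks_done=0
Byte 9 = 0x0A: mode=SIZE remaining=0 emitted=5 chunks_done=1
Byte 10 = '7': mode=SIZE remaining=0 emitted=5 chunks_done=1
Byte 11 = 0x0D: mode=SIZE_CR remaining=0 emitted=5 chunks_done=1
Byte 12 = 0x0A: mode=DATA remaining=7 emitted=5 chunks_done=1
Byte 13 = 'g': mode=DATA remaining=6 emitted=6 chunks_done=1
Byte 14 = 'j': mode=DATA remaining=5 emitted=7 chunks_done=1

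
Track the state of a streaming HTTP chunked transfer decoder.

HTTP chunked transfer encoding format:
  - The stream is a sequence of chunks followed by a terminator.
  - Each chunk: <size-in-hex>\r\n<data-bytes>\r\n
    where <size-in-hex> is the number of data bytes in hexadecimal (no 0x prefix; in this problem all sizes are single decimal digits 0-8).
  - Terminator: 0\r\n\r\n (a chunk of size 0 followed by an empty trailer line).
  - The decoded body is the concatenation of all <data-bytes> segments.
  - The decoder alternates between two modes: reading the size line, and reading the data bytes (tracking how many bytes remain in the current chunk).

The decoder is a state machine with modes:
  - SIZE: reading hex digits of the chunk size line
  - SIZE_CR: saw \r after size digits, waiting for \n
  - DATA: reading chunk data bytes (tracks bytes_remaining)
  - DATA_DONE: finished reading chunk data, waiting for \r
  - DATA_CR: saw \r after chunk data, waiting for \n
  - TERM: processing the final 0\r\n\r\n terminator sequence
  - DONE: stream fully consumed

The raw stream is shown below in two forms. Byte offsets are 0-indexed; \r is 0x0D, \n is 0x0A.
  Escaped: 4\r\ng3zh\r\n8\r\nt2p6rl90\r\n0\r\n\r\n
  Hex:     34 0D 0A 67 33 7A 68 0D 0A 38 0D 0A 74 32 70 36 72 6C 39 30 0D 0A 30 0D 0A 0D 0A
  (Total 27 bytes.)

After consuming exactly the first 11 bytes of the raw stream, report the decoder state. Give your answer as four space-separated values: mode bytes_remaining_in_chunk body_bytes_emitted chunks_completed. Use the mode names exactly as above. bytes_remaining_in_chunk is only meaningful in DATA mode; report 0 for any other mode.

Answer: SIZE_CR 0 4 1

Derivation:
Byte 0 = '4': mode=SIZE remaining=0 emitted=0 chunks_done=0
Byte 1 = 0x0D: mode=SIZE_CR remaining=0 emitted=0 chunks_done=0
Byte 2 = 0x0A: mode=DATA remaining=4 emitted=0 chunks_done=0
Byte 3 = 'g': mode=DATA remaining=3 emitted=1 chunks_done=0
Byte 4 = '3': mode=DATA remaining=2 emitted=2 chunks_done=0
Byte 5 = 'z': mode=DATA remaining=1 emitted=3 chunks_done=0
Byte 6 = 'h': mode=DATA_DONE remaining=0 emitted=4 chunks_done=0
Byte 7 = 0x0D: mode=DATA_CR remaining=0 emitted=4 chunks_done=0
Byte 8 = 0x0A: mode=SIZE remaining=0 emitted=4 chunks_done=1
Byte 9 = '8': mode=SIZE remaining=0 emitted=4 chunks_done=1
Byte 10 = 0x0D: mode=SIZE_CR remaining=0 emitted=4 chunks_done=1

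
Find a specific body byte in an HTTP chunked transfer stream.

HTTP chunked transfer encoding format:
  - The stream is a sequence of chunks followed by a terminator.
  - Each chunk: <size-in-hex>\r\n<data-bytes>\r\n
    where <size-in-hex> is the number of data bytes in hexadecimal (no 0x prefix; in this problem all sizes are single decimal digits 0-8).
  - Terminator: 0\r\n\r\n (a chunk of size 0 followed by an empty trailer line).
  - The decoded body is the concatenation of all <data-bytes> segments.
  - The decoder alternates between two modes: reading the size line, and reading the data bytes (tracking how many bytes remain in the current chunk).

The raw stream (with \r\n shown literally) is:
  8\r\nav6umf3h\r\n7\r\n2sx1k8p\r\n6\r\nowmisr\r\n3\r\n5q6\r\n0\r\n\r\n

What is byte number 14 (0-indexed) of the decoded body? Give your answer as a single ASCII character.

Chunk 1: stream[0..1]='8' size=0x8=8, data at stream[3..11]='av6umf3h' -> body[0..8], body so far='av6umf3h'
Chunk 2: stream[13..14]='7' size=0x7=7, data at stream[16..23]='2sx1k8p' -> body[8..15], body so far='av6umf3h2sx1k8p'
Chunk 3: stream[25..26]='6' size=0x6=6, data at stream[28..34]='owmisr' -> body[15..21], body so far='av6umf3h2sx1k8powmisr'
Chunk 4: stream[36..37]='3' size=0x3=3, data at stream[39..42]='5q6' -> body[21..24], body so far='av6umf3h2sx1k8powmisr5q6'
Chunk 5: stream[44..45]='0' size=0 (terminator). Final body='av6umf3h2sx1k8powmisr5q6' (24 bytes)
Body byte 14 = 'p'

Answer: p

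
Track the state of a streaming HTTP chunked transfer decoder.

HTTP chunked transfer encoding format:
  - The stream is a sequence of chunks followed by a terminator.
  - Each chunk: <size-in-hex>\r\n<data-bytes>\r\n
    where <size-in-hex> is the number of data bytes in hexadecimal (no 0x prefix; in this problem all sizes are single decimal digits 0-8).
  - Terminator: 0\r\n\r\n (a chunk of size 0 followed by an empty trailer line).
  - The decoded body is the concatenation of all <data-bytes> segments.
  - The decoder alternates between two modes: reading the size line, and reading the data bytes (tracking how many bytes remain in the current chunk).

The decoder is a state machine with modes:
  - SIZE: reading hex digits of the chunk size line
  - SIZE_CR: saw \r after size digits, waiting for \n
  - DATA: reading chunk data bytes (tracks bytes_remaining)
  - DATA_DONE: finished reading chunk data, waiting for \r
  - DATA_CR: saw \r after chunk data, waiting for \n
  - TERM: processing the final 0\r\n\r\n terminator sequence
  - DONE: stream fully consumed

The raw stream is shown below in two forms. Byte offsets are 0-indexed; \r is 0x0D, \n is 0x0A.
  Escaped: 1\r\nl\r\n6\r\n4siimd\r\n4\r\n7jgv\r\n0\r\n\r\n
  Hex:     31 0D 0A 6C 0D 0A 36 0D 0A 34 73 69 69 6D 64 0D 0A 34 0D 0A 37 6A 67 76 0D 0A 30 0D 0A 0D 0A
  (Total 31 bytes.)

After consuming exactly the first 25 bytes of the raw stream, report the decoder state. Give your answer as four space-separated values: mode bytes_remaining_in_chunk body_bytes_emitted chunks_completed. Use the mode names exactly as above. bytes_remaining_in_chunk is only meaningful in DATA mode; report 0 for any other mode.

Answer: DATA_CR 0 11 2

Derivation:
Byte 0 = '1': mode=SIZE remaining=0 emitted=0 chunks_done=0
Byte 1 = 0x0D: mode=SIZE_CR remaining=0 emitted=0 chunks_done=0
Byte 2 = 0x0A: mode=DATA remaining=1 emitted=0 chunks_done=0
Byte 3 = 'l': mode=DATA_DONE remaining=0 emitted=1 chunks_done=0
Byte 4 = 0x0D: mode=DATA_CR remaining=0 emitted=1 chunks_done=0
Byte 5 = 0x0A: mode=SIZE remaining=0 emitted=1 chunks_done=1
Byte 6 = '6': mode=SIZE remaining=0 emitted=1 chunks_done=1
Byte 7 = 0x0D: mode=SIZE_CR remaining=0 emitted=1 chunks_done=1
Byte 8 = 0x0A: mode=DATA remaining=6 emitted=1 chunks_done=1
Byte 9 = '4': mode=DATA remaining=5 emitted=2 chunks_done=1
Byte 10 = 's': mode=DATA remaining=4 emitted=3 chunks_done=1
Byte 11 = 'i': mode=DATA remaining=3 emitted=4 chunks_done=1
Byte 12 = 'i': mode=DATA remaining=2 emitted=5 chunks_done=1
Byte 13 = 'm': mode=DATA remaining=1 emitted=6 chunks_done=1
Byte 14 = 'd': mode=DATA_DONE remaining=0 emitted=7 chunks_done=1
Byte 15 = 0x0D: mode=DATA_CR remaining=0 emitted=7 chunks_done=1
Byte 16 = 0x0A: mode=SIZE remaining=0 emitted=7 chunks_done=2
Byte 17 = '4': mode=SIZE remaining=0 emitted=7 chunks_done=2
Byte 18 = 0x0D: mode=SIZE_CR remaining=0 emitted=7 chunks_done=2
Byte 19 = 0x0A: mode=DATA remaining=4 emitted=7 chunks_done=2
Byte 20 = '7': mode=DATA remaining=3 emitted=8 chunks_done=2
Byte 21 = 'j': mode=DATA remaining=2 emitted=9 chunks_done=2
Byte 22 = 'g': mode=DATA remaining=1 emitted=10 chunks_done=2
Byte 23 = 'v': mode=DATA_DONE remaining=0 emitted=11 chunks_done=2
Byte 24 = 0x0D: mode=DATA_CR remaining=0 emitted=11 chunks_done=2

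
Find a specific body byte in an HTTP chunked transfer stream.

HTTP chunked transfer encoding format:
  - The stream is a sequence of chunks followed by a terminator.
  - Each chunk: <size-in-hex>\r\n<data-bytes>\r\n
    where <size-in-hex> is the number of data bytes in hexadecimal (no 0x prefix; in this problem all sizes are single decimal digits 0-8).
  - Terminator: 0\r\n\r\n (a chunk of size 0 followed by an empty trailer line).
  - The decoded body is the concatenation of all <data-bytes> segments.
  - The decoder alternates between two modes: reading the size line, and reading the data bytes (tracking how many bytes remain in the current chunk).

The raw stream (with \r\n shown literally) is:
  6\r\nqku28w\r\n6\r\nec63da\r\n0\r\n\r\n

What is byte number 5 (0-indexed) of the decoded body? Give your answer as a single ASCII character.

Chunk 1: stream[0..1]='6' size=0x6=6, data at stream[3..9]='qku28w' -> body[0..6], body so far='qku28w'
Chunk 2: stream[11..12]='6' size=0x6=6, data at stream[14..20]='ec63da' -> body[6..12], body so far='qku28wec63da'
Chunk 3: stream[22..23]='0' size=0 (terminator). Final body='qku28wec63da' (12 bytes)
Body byte 5 = 'w'

Answer: w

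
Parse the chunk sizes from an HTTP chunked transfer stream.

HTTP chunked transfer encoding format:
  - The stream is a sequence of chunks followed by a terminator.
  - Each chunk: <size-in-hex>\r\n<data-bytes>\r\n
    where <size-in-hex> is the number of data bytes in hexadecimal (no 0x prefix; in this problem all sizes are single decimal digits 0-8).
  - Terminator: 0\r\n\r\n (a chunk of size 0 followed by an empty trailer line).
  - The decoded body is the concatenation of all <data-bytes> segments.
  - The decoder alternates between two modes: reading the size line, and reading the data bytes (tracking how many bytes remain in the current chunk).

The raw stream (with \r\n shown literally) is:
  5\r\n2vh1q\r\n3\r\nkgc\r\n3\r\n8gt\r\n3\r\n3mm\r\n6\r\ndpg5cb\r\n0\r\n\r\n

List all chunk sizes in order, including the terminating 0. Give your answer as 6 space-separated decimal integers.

Answer: 5 3 3 3 6 0

Derivation:
Chunk 1: stream[0..1]='5' size=0x5=5, data at stream[3..8]='2vh1q' -> body[0..5], body so far='2vh1q'
Chunk 2: stream[10..11]='3' size=0x3=3, data at stream[13..16]='kgc' -> body[5..8], body so far='2vh1qkgc'
Chunk 3: stream[18..19]='3' size=0x3=3, data at stream[21..24]='8gt' -> body[8..11], body so far='2vh1qkgc8gt'
Chunk 4: stream[26..27]='3' size=0x3=3, data at stream[29..32]='3mm' -> body[11..14], body so far='2vh1qkgc8gt3mm'
Chunk 5: stream[34..35]='6' size=0x6=6, data at stream[37..43]='dpg5cb' -> body[14..20], body so far='2vh1qkgc8gt3mmdpg5cb'
Chunk 6: stream[45..46]='0' size=0 (terminator). Final body='2vh1qkgc8gt3mmdpg5cb' (20 bytes)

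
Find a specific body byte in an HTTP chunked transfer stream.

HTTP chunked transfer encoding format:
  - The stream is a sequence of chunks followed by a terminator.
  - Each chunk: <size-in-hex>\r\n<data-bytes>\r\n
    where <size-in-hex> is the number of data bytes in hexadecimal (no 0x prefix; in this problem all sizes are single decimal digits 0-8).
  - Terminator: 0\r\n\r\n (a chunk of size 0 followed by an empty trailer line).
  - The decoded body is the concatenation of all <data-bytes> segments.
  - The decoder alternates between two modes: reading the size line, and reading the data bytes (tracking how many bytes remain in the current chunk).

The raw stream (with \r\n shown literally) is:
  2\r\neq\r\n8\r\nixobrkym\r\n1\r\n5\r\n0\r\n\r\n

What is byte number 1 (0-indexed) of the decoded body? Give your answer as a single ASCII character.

Chunk 1: stream[0..1]='2' size=0x2=2, data at stream[3..5]='eq' -> body[0..2], body so far='eq'
Chunk 2: stream[7..8]='8' size=0x8=8, data at stream[10..18]='ixobrkym' -> body[2..10], body so far='eqixobrkym'
Chunk 3: stream[20..21]='1' size=0x1=1, data at stream[23..24]='5' -> body[10..11], body so far='eqixobrkym5'
Chunk 4: stream[26..27]='0' size=0 (terminator). Final body='eqixobrkym5' (11 bytes)
Body byte 1 = 'q'

Answer: q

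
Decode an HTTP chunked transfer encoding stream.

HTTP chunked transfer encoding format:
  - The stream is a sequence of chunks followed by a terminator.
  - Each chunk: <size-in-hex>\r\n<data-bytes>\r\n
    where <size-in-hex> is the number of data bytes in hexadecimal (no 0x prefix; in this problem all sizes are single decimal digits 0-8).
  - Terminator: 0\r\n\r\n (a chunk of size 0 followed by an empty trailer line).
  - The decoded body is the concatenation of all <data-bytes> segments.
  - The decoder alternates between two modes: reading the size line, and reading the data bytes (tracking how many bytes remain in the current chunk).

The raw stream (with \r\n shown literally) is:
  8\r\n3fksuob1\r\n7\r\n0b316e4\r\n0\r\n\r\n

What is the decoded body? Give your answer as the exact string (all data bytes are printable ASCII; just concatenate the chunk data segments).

Answer: 3fksuob10b316e4

Derivation:
Chunk 1: stream[0..1]='8' size=0x8=8, data at stream[3..11]='3fksuob1' -> body[0..8], body so far='3fksuob1'
Chunk 2: stream[13..14]='7' size=0x7=7, data at stream[16..23]='0b316e4' -> body[8..15], body so far='3fksuob10b316e4'
Chunk 3: stream[25..26]='0' size=0 (terminator). Final body='3fksuob10b316e4' (15 bytes)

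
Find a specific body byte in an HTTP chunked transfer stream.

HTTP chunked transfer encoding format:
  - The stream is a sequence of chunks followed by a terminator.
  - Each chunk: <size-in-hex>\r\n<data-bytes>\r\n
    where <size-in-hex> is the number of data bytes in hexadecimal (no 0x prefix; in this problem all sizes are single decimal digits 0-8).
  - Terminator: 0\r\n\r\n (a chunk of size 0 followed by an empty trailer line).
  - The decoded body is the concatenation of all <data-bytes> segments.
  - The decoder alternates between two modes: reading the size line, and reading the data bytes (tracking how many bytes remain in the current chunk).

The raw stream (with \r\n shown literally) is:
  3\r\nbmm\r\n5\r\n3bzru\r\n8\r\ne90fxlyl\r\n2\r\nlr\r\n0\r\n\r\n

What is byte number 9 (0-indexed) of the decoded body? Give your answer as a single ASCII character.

Chunk 1: stream[0..1]='3' size=0x3=3, data at stream[3..6]='bmm' -> body[0..3], body so far='bmm'
Chunk 2: stream[8..9]='5' size=0x5=5, data at stream[11..16]='3bzru' -> body[3..8], body so far='bmm3bzru'
Chunk 3: stream[18..19]='8' size=0x8=8, data at stream[21..29]='e90fxlyl' -> body[8..16], body so far='bmm3bzrue90fxlyl'
Chunk 4: stream[31..32]='2' size=0x2=2, data at stream[34..36]='lr' -> body[16..18], body so far='bmm3bzrue90fxlyllr'
Chunk 5: stream[38..39]='0' size=0 (terminator). Final body='bmm3bzrue90fxlyllr' (18 bytes)
Body byte 9 = '9'

Answer: 9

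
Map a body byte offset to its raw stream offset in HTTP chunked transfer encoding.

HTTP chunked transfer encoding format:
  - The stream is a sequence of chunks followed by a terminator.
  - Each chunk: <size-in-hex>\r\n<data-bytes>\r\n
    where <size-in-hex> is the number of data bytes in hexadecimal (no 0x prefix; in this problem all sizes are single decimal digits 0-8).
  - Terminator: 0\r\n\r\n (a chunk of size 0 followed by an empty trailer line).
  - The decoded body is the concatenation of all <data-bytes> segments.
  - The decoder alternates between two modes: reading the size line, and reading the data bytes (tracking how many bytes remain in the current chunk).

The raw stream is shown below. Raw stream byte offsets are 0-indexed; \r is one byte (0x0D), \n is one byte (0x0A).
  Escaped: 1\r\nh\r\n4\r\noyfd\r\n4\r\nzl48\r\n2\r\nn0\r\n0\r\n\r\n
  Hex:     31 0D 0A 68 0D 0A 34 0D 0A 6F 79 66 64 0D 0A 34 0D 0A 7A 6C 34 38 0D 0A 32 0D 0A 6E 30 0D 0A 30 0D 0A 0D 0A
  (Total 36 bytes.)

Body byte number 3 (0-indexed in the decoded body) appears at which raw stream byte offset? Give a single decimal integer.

Chunk 1: stream[0..1]='1' size=0x1=1, data at stream[3..4]='h' -> body[0..1], body so far='h'
Chunk 2: stream[6..7]='4' size=0x4=4, data at stream[9..13]='oyfd' -> body[1..5], body so far='hoyfd'
Chunk 3: stream[15..16]='4' size=0x4=4, data at stream[18..22]='zl48' -> body[5..9], body so far='hoyfdzl48'
Chunk 4: stream[24..25]='2' size=0x2=2, data at stream[27..29]='n0' -> body[9..11], body so far='hoyfdzl48n0'
Chunk 5: stream[31..32]='0' size=0 (terminator). Final body='hoyfdzl48n0' (11 bytes)
Body byte 3 at stream offset 11

Answer: 11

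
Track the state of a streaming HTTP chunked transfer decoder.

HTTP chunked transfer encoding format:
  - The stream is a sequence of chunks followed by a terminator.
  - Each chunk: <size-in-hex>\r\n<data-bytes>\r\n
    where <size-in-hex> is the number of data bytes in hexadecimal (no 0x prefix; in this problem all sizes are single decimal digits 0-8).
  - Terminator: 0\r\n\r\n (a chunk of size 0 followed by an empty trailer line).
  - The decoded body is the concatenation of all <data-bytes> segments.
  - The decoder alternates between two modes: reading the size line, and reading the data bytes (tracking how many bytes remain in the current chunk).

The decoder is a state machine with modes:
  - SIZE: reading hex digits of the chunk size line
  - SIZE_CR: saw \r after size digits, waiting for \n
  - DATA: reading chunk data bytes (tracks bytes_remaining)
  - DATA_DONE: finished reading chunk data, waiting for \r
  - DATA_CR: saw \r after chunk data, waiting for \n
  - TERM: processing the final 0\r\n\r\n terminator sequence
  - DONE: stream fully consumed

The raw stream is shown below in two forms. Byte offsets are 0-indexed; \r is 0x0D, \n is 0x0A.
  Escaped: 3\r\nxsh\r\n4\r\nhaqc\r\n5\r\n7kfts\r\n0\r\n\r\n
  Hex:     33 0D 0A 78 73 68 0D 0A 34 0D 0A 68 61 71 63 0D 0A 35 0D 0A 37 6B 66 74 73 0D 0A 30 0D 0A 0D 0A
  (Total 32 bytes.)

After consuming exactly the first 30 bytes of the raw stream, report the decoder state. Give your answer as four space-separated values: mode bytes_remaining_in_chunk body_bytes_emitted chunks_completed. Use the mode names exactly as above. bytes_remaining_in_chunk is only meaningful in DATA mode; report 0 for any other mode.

Answer: TERM 0 12 3

Derivation:
Byte 0 = '3': mode=SIZE remaining=0 emitted=0 chunks_done=0
Byte 1 = 0x0D: mode=SIZE_CR remaining=0 emitted=0 chunks_done=0
Byte 2 = 0x0A: mode=DATA remaining=3 emitted=0 chunks_done=0
Byte 3 = 'x': mode=DATA remaining=2 emitted=1 chunks_done=0
Byte 4 = 's': mode=DATA remaining=1 emitted=2 chunks_done=0
Byte 5 = 'h': mode=DATA_DONE remaining=0 emitted=3 chunks_done=0
Byte 6 = 0x0D: mode=DATA_CR remaining=0 emitted=3 chunks_done=0
Byte 7 = 0x0A: mode=SIZE remaining=0 emitted=3 chunks_done=1
Byte 8 = '4': mode=SIZE remaining=0 emitted=3 chunks_done=1
Byte 9 = 0x0D: mode=SIZE_CR remaining=0 emitted=3 chunks_done=1
Byte 10 = 0x0A: mode=DATA remaining=4 emitted=3 chunks_done=1
Byte 11 = 'h': mode=DATA remaining=3 emitted=4 chunks_done=1
Byte 12 = 'a': mode=DATA remaining=2 emitted=5 chunks_done=1
Byte 13 = 'q': mode=DATA remaining=1 emitted=6 chunks_done=1
Byte 14 = 'c': mode=DATA_DONE remaining=0 emitted=7 chunks_done=1
Byte 15 = 0x0D: mode=DATA_CR remaining=0 emitted=7 chunks_done=1
Byte 16 = 0x0A: mode=SIZE remaining=0 emitted=7 chunks_done=2
Byte 17 = '5': mode=SIZE remaining=0 emitted=7 chunks_done=2
Byte 18 = 0x0D: mode=SIZE_CR remaining=0 emitted=7 chunks_done=2
Byte 19 = 0x0A: mode=DATA remaining=5 emitted=7 chunks_done=2
Byte 20 = '7': mode=DATA remaining=4 emitted=8 chunks_done=2
Byte 21 = 'k': mode=DATA remaining=3 emitted=9 chunks_done=2
Byte 22 = 'f': mode=DATA remaining=2 emitted=10 chunks_done=2
Byte 23 = 't': mode=DATA remaining=1 emitted=11 chunks_done=2
Byte 24 = 's': mode=DATA_DONE remaining=0 emitted=12 chunks_done=2
Byte 25 = 0x0D: mode=DATA_CR remaining=0 emitted=12 chunks_done=2
Byte 26 = 0x0A: mode=SIZE remaining=0 emitted=12 chunks_done=3
Byte 27 = '0': mode=SIZE remaining=0 emitted=12 chunks_done=3
Byte 28 = 0x0D: mode=SIZE_CR remaining=0 emitted=12 chunks_done=3
Byte 29 = 0x0A: mode=TERM remaining=0 emitted=12 chunks_done=3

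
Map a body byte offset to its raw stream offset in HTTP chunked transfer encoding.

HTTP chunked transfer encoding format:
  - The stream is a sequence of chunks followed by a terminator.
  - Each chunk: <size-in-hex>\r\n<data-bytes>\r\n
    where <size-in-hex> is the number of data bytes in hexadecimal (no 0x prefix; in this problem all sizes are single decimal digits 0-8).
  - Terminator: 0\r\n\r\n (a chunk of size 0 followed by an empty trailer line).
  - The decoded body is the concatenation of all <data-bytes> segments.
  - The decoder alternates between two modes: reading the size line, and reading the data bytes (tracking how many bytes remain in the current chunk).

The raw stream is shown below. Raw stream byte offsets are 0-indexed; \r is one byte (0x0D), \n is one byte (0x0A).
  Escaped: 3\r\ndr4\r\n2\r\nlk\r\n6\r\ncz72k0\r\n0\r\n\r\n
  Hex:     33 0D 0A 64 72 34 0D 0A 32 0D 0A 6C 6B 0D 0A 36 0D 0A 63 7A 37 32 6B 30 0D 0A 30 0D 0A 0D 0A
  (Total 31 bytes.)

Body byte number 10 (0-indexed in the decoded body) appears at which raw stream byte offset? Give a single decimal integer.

Chunk 1: stream[0..1]='3' size=0x3=3, data at stream[3..6]='dr4' -> body[0..3], body so far='dr4'
Chunk 2: stream[8..9]='2' size=0x2=2, data at stream[11..13]='lk' -> body[3..5], body so far='dr4lk'
Chunk 3: stream[15..16]='6' size=0x6=6, data at stream[18..24]='cz72k0' -> body[5..11], body so far='dr4lkcz72k0'
Chunk 4: stream[26..27]='0' size=0 (terminator). Final body='dr4lkcz72k0' (11 bytes)
Body byte 10 at stream offset 23

Answer: 23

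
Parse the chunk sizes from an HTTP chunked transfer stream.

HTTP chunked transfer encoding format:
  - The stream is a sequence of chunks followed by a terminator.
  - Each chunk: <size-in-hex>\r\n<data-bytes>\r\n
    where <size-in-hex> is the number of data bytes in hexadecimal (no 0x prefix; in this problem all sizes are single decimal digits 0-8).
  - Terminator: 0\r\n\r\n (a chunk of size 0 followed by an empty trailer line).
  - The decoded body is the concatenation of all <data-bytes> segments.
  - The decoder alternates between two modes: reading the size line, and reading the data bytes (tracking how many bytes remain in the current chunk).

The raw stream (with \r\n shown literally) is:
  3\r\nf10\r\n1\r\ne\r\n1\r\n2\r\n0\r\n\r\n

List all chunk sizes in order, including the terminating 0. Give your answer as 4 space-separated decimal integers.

Chunk 1: stream[0..1]='3' size=0x3=3, data at stream[3..6]='f10' -> body[0..3], body so far='f10'
Chunk 2: stream[8..9]='1' size=0x1=1, data at stream[11..12]='e' -> body[3..4], body so far='f10e'
Chunk 3: stream[14..15]='1' size=0x1=1, data at stream[17..18]='2' -> body[4..5], body so far='f10e2'
Chunk 4: stream[20..21]='0' size=0 (terminator). Final body='f10e2' (5 bytes)

Answer: 3 1 1 0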